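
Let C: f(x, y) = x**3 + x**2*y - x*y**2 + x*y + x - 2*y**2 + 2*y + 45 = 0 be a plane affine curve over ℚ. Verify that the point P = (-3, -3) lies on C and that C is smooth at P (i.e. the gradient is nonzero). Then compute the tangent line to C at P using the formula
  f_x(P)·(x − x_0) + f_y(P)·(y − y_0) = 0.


Tangent line at P: 34*x + 2*y + 108 = 0.

Step 1: f(-3, -3) = 0, so P lies on C.
Step 2: partial derivatives
  f_x(x, y) = 3*x**2 + 2*x*y - y**2 + y + 1, f_y(x, y) = x**2 - 2*x*y + x - 4*y + 2.
  f_x(P) = 34, f_y(P) = 2 (gradient nonzero, so P is smooth).
Step 3: tangent line at P: 34·(x − -3) + 2·(y − -3) = 0.
Expanding: 34*x + 2*y + 108 = 0.


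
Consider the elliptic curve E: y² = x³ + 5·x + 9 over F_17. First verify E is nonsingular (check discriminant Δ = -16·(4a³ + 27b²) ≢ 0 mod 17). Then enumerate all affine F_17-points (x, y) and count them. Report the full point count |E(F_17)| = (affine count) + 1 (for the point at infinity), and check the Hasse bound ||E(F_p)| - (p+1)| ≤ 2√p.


Affine points = {(0, 3), (0, 14), (1, 7), (1, 10), (3, 0), (4, 5), (4, 12), (6, 0), (7, 8), (7, 9), (8, 0), (9, 1), (9, 16), (11, 1), (11, 16), (14, 1), (14, 16), (15, 5), (15, 12)}; affine count = 19; |E(F_17)| = 20.

Discriminant check: Δ ∝ 4a³ + 27b² = 4·5³ + 27·9² = 4·125 + 27·81 ≡ 1 (mod 17). Nonzero ⇒ E is nonsingular.
For each x ∈ F_17, compute rhs = x³ + 5·x + 9 mod 17, then count y ∈ F_17 with y² ≡ rhs.
  x = 0: rhs = 9, matching y values: 3, 14 (2 points).
  x = 1: rhs = 15, matching y values: 7, 10 (2 points).
  x = 2: rhs = 10, matching y values: none (0 points).
  x = 3: rhs = 0, matching y values: 0 (1 points).
  x = 4: rhs = 8, matching y values: 5, 12 (2 points).
  x = 5: rhs = 6, matching y values: none (0 points).
  x = 6: rhs = 0, matching y values: 0 (1 points).
  x = 7: rhs = 13, matching y values: 8, 9 (2 points).
  x = 8: rhs = 0, matching y values: 0 (1 points).
  x = 9: rhs = 1, matching y values: 1, 16 (2 points).
  x = 10: rhs = 5, matching y values: none (0 points).
  x = 11: rhs = 1, matching y values: 1, 16 (2 points).
  x = 12: rhs = 12, matching y values: none (0 points).
  x = 13: rhs = 10, matching y values: none (0 points).
  x = 14: rhs = 1, matching y values: 1, 16 (2 points).
  x = 15: rhs = 8, matching y values: 5, 12 (2 points).
  x = 16: rhs = 3, matching y values: none (0 points).
Total affine count: 19.
Full point count |E(F_17)| = 19 + 1 = 20.
Hasse bound: |20 − (17+1)| = |2| = 2 ≤ 2√17 ≈ 8.2462 ✓.


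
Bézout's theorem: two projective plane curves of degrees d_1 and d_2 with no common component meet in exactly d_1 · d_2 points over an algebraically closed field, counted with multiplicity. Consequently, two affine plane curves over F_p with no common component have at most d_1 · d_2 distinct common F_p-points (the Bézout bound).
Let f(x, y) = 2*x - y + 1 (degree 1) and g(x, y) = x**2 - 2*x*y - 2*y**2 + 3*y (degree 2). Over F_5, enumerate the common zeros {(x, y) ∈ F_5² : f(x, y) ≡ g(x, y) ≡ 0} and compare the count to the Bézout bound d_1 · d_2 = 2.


Common zeros: {(3, 2)}; count = 1; Bézout bound = 2.

deg(f) = 1, deg(g) = 2, so Bézout bound = 2.
Scan x ∈ F_5. For each x, list the y ∈ F_5 with f(x, y) ≡ 0 and those with g(x, y) ≡ 0 (mod 5); the common zeros in that column are the intersection.
  x = 0: f ≡ 0 at y ∈ {1}; g ≡ 0 at y ∈ {0, 4}; common: ∅.
  x = 1: f ≡ 0 at y ∈ {3}; g ≡ 0 at y ∈ {1, 2}; common: ∅.
  x = 2: f ≡ 0 at y ∈ {0}; g ≡ 0 at y ∈ ∅; common: ∅.
  x = 3: f ≡ 0 at y ∈ {2}; g ≡ 0 at y ∈ {2, 4}; common: {2}.
  x = 4: f ≡ 0 at y ∈ {4}; g ≡ 0 at y ∈ ∅; common: ∅.
Collecting: common zeros = {(3, 2)}, so the count is 1.
Comparison with the Bézout bound: 1 ≤ 2 = deg(f)·deg(g), as expected for curves with no common component (the affine F_5-count falls short of the bound because intersections may lie at infinity, over extension fields, or carry multiplicity).


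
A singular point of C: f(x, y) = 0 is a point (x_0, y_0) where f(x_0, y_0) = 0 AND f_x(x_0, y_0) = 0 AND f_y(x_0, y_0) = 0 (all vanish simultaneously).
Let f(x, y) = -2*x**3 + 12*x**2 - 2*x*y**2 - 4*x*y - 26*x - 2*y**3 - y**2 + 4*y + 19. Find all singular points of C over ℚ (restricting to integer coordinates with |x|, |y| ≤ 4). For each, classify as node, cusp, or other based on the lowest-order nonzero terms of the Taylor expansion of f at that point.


Singular points: {(2, -1)}; classification: cusp.

Compute partial derivatives:
  f_x = -6*x**2 + 24*x - 2*y**2 - 4*y - 26.
  f_y = -4*x*y - 4*x - 6*y**2 - 2*y + 4.
Scan x_0 ∈ {−4, ..., 4}. For each x_0, f_y(x_0, y) is a polynomial in y; find its integer roots y ∈ {−4, ..., 4}, then test f_x and f at those candidates.
  x = -4: f_y(-4, y) = -6*y**2 + 14*y + 20; vanishes at y ∈ {-1}. (-4, -1): f_x = -216 ≠ 0.
  x = -3: f_y(-3, y) = -6*y**2 + 10*y + 16; vanishes at y ∈ {-1}. (-3, -1): f_x = -150 ≠ 0.
  x = -2: f_y(-2, y) = -6*y**2 + 6*y + 12; vanishes at y ∈ {-1, 2}. (-2, -1): f_x = -96 ≠ 0; (-2, 2): f_x = -114 ≠ 0.
  x = -1: f_y(-1, y) = -6*y**2 + 2*y + 8; vanishes at y ∈ {-1}. (-1, -1): f_x = -54 ≠ 0.
  x = 0: f_y(0, y) = -6*y**2 - 2*y + 4; vanishes at y ∈ {-1}. (0, -1): f_x = -24 ≠ 0.
  x = 1: f_y(1, y) = -6*y**2 - 6*y; vanishes at y ∈ {-1, 0}. (1, -1): f_x = -6 ≠ 0; (1, 0): f_x = -8 ≠ 0.
  x = 2: f_y(2, y) = -6*y**2 - 10*y - 4; vanishes at y ∈ {-1}. (2, -1): f_x = 0, f = 0 — SINGULAR.
  x = 3: f_y(3, y) = -6*y**2 - 14*y - 8; vanishes at y ∈ {-1}. (3, -1): f_x = -6 ≠ 0.
  x = 4: f_y(4, y) = -6*y**2 - 18*y - 12; vanishes at y ∈ {-2, -1}. (4, -2): f_x = -26 ≠ 0; (4, -1): f_x = -24 ≠ 0.
Only singular point on the grid: (2, -1).
Classify: substitute x = 2 + u, y = -1 + v and expand: f = -2*u**3 - 2*u*v**2 - 2*v**3 + v**2.
No constant or linear terms (consistent with a singular point). Quadratic part: v**2. Cubic part: -2*u**3 - 2*u*v**2 - 2*v**3.
The quadratic part v**2 is a perfect square, so there is a single (double) tangent line v = 0, i.e. y = -1. Restricting the cubic part to that line (v = 0) leaves -2*u**3 ≠ 0, so f is not divisible by v and the branch is v² ≈ 2*u**3 to lowest order — this is a cusp.
Classification: cusp.


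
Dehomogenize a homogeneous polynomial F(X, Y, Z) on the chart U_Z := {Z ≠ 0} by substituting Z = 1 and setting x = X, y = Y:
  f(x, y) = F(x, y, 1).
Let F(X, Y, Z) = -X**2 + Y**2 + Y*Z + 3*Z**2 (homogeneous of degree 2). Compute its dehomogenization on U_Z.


f(x, y) = -x**2 + y**2 + y + 3

On U_Z we set Z = 1. Each monomial c·X^i·Y^j·Z^k in F becomes c·x^i·y^j·1^k = c·x^i·y^j.
Substituting Z = 1: F(X, Y, 1) = -x**2 + y**2 + y + 3.
Note: deg(f) ≤ deg(F) = 2; strict inequality happens when F is divisible by Z (lost terms).


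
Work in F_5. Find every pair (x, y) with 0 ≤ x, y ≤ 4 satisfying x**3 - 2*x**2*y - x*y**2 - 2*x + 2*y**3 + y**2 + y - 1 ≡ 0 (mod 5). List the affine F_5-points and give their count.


Affine F_5-points: {(0, 3), (3, 0), (3, 3), (4, 0)}; count = 4.

For each of the 25 pairs (x, y) ∈ F_5², evaluate f(x, y) mod 5. Record the zeros.
  x = 0: [0↦4, 1↦3, 2↦1, 3↦0, 4↦2]  zeros at y ∈ {3}
  x = 1: [0↦3, 1↦4, 2↦2, 3↦4, 4↦2]  zeros at y ∈ ∅
  x = 2: [0↦3, 1↦2, 2↦1, 3↦2, 4↦2]  zeros at y ∈ ∅
  x = 3: [0↦0, 1↦3, 2↦4, 3↦0, 4↦3]  zeros at y ∈ {0, 3}
  x = 4: [0↦0, 1↦3, 2↦2, 3↦4, 4↦1]  zeros at y ∈ {0}
Collecting zeros: affine points = {(0, 3), (3, 0), (3, 3), (4, 0)}.
Total count |C(F_5)_aff| = 4.


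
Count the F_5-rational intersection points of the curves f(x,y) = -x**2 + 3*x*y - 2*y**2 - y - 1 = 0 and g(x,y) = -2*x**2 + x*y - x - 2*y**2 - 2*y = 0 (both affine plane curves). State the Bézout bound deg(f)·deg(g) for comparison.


Common zeros: {(2, 0), (4, 4)}; count = 2; Bézout bound = 4.

deg(f) = 2, deg(g) = 2, so Bézout bound = 4.
Scan x ∈ F_5. For each x, list the y ∈ F_5 with f(x, y) ≡ 0 and those with g(x, y) ≡ 0 (mod 5); the common zeros in that column are the intersection.
  x = 0: f ≡ 0 at y ∈ ∅; g ≡ 0 at y ∈ {0, 4}; common: ∅.
  x = 1: f ≡ 0 at y ∈ ∅; g ≡ 0 at y ∈ ∅; common: ∅.
  x = 2: f ≡ 0 at y ∈ {0}; g ≡ 0 at y ∈ {0}; common: {0}.
  x = 3: f ≡ 0 at y ∈ {0, 4}; g ≡ 0 at y ∈ ∅; common: ∅.
  x = 4: f ≡ 0 at y ∈ {4}; g ≡ 0 at y ∈ {2, 4}; common: {4}.
Collecting: common zeros = {(2, 0), (4, 4)}, so the count is 2.
Comparison with the Bézout bound: 2 ≤ 4 = deg(f)·deg(g), as expected for curves with no common component (the affine F_5-count falls short of the bound because intersections may lie at infinity, over extension fields, or carry multiplicity).


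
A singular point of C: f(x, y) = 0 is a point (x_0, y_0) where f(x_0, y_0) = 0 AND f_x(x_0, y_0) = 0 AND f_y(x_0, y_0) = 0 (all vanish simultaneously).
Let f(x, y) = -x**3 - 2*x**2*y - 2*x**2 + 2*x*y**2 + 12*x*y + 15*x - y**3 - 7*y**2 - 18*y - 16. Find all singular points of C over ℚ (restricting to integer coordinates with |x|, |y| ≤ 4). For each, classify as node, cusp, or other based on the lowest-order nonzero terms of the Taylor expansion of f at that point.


Singular points: {(1, -2)}; classification: node.

Compute partial derivatives:
  f_x = -3*x**2 - 4*x*y - 4*x + 2*y**2 + 12*y + 15.
  f_y = -2*x**2 + 4*x*y + 12*x - 3*y**2 - 14*y - 18.
Scan x_0 ∈ {−4, ..., 4}. For each x_0, f_y(x_0, y) is a polynomial in y; find its integer roots y ∈ {−4, ..., 4}, then test f_x and f at those candidates.
  x = -4: f_y(-4, y) = -3*y**2 - 30*y - 98; no integer root y with |y| ≤ 4.
  x = -3: f_y(-3, y) = -3*y**2 - 26*y - 72; no integer root y with |y| ≤ 4.
  x = -2: f_y(-2, y) = -3*y**2 - 22*y - 50; no integer root y with |y| ≤ 4.
  x = -1: f_y(-1, y) = -3*y**2 - 18*y - 32; no integer root y with |y| ≤ 4.
  x = 0: f_y(0, y) = -3*y**2 - 14*y - 18; no integer root y with |y| ≤ 4.
  x = 1: f_y(1, y) = -3*y**2 - 10*y - 8; vanishes at y ∈ {-2}. (1, -2): f_x = 0, f = 0 — SINGULAR.
  x = 2: f_y(2, y) = -3*y**2 - 6*y - 2; no integer root y with |y| ≤ 4.
  x = 3: f_y(3, y) = -3*y**2 - 2*y; vanishes at y ∈ {0}. (3, 0): f_x = -24 ≠ 0.
  x = 4: f_y(4, y) = -3*y**2 + 2*y - 2; no integer root y with |y| ≤ 4.
Only singular point on the grid: (1, -2).
Classify: substitute x = 1 + u, y = -2 + v and expand: f = -u**3 - 2*u**2*v - u**2 + 2*u*v**2 - v**3 + v**2.
No constant or linear terms (consistent with a singular point). Quadratic part: -u**2 + v**2. Cubic part: -u**3 - 2*u**2*v + 2*u*v**2 - v**3.
The quadratic part v**2 - u**2 = (v − u)(v + u) splits into two distinct linear factors, so there are two distinct tangent lines y − -2 = ±(x − 1) — this is a node (ordinary double point).
Classification: node.


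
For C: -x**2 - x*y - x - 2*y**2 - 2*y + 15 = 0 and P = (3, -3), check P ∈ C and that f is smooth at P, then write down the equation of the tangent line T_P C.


Tangent line at P: -4*x + 7*y + 33 = 0.

Step 1: f(3, -3) = 0, so P lies on C.
Step 2: partial derivatives
  f_x(x, y) = -2*x - y - 1, f_y(x, y) = -x - 4*y - 2.
  f_x(P) = -4, f_y(P) = 7 (gradient nonzero, so P is smooth).
Step 3: tangent line at P: -4·(x − 3) + 7·(y − -3) = 0.
Expanding: -4*x + 7*y + 33 = 0.


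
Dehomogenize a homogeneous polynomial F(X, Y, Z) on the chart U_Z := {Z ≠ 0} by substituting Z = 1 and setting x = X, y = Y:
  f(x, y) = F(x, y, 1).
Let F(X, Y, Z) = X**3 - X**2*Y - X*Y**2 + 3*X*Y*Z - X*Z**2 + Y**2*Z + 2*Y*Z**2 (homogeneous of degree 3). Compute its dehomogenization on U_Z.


f(x, y) = x**3 - x**2*y - x*y**2 + 3*x*y - x + y**2 + 2*y

On U_Z we set Z = 1. Each monomial c·X^i·Y^j·Z^k in F becomes c·x^i·y^j·1^k = c·x^i·y^j.
Substituting Z = 1: F(X, Y, 1) = x**3 - x**2*y - x*y**2 + 3*x*y - x + y**2 + 2*y.
Note: deg(f) ≤ deg(F) = 3; strict inequality happens when F is divisible by Z (lost terms).


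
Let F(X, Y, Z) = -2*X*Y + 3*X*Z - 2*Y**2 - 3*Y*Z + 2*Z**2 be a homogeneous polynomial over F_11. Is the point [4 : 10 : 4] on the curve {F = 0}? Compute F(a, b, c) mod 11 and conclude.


F(4,10,4) ≡ 10 (mod 11); P is NOT on the curve.

Evaluate F(4, 10, 4) term-by-term (mod 11).
  -2*X*Y ↦ -2·4·10·1 = -80
  3*X*Z ↦ 3·4·1·4 = 48
  -2*Y**2 ↦ -2·1·100·1 = -200
  -3*Y*Z ↦ -3·1·10·4 = -120
  2*Z**2 ↦ 2·1·1·16 = 32
Sum: F(4, 10, 4) = (-80) + (48) + (-200) + (-120) + (32) = -320.
Reducing mod 11: -320 ≡ 10 (mod 11).
Since F(a, b, c) ≡ 10 ≠ 0 (mod 11), P does NOT lie on the curve.


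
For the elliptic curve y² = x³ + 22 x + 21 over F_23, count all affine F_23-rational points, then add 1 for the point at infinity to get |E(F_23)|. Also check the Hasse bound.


Affine points = {(2, 2), (2, 21), (4, 9), (4, 14), (5, 7), (5, 16), (6, 1), (6, 22), (7, 9), (7, 14), (12, 9), (12, 14), (15, 0), (17, 8), (17, 15), (18, 4), (18, 19)}; affine count = 17; |E(F_23)| = 18.

Discriminant check: Δ ∝ 4a³ + 27b² = 4·22³ + 27·21² = 4·10648 + 27·441 ≡ 12 (mod 23). Nonzero ⇒ E is nonsingular.
For each x ∈ F_23, compute rhs = x³ + 22·x + 21 mod 23, then count y ∈ F_23 with y² ≡ rhs.
  x = 0: rhs = 21, matching y values: none (0 points).
  x = 1: rhs = 21, matching y values: none (0 points).
  x = 2: rhs = 4, matching y values: 2, 21 (2 points).
  x = 3: rhs = 22, matching y values: none (0 points).
  x = 4: rhs = 12, matching y values: 9, 14 (2 points).
  x = 5: rhs = 3, matching y values: 7, 16 (2 points).
  x = 6: rhs = 1, matching y values: 1, 22 (2 points).
  x = 7: rhs = 12, matching y values: 9, 14 (2 points).
  x = 8: rhs = 19, matching y values: none (0 points).
  x = 9: rhs = 5, matching y values: none (0 points).
  x = 10: rhs = 22, matching y values: none (0 points).
  x = 11: rhs = 7, matching y values: none (0 points).
  x = 12: rhs = 12, matching y values: 9, 14 (2 points).
  x = 13: rhs = 20, matching y values: none (0 points).
  x = 14: rhs = 14, matching y values: none (0 points).
  x = 15: rhs = 0, matching y values: 0 (1 points).
  x = 16: rhs = 7, matching y values: none (0 points).
  x = 17: rhs = 18, matching y values: 8, 15 (2 points).
  x = 18: rhs = 16, matching y values: 4, 19 (2 points).
  x = 19: rhs = 7, matching y values: none (0 points).
  x = 20: rhs = 20, matching y values: none (0 points).
  x = 21: rhs = 15, matching y values: none (0 points).
  x = 22: rhs = 21, matching y values: none (0 points).
Total affine count: 17.
Full point count |E(F_23)| = 17 + 1 = 18.
Hasse bound: |18 − (23+1)| = |-6| = 6 ≤ 2√23 ≈ 9.5917 ✓.


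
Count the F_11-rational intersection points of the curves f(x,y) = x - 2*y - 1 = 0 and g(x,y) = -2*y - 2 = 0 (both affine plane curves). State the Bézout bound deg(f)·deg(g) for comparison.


Common zeros: {(10, 10)}; count = 1; Bézout bound = 1.

deg(f) = 1, deg(g) = 1, so Bézout bound = 1.
Scan x ∈ F_11. For each x, list the y ∈ F_11 with f(x, y) ≡ 0 and those with g(x, y) ≡ 0 (mod 11); the common zeros in that column are the intersection.
  x = 0: f ≡ 0 at y ∈ {5}; g ≡ 0 at y ∈ {10}; common: ∅.
  x = 1: f ≡ 0 at y ∈ {0}; g ≡ 0 at y ∈ {10}; common: ∅.
  x = 2: f ≡ 0 at y ∈ {6}; g ≡ 0 at y ∈ {10}; common: ∅.
  x = 3: f ≡ 0 at y ∈ {1}; g ≡ 0 at y ∈ {10}; common: ∅.
  x = 4: f ≡ 0 at y ∈ {7}; g ≡ 0 at y ∈ {10}; common: ∅.
  x = 5: f ≡ 0 at y ∈ {2}; g ≡ 0 at y ∈ {10}; common: ∅.
  x = 6: f ≡ 0 at y ∈ {8}; g ≡ 0 at y ∈ {10}; common: ∅.
  x = 7: f ≡ 0 at y ∈ {3}; g ≡ 0 at y ∈ {10}; common: ∅.
  x = 8: f ≡ 0 at y ∈ {9}; g ≡ 0 at y ∈ {10}; common: ∅.
  x = 9: f ≡ 0 at y ∈ {4}; g ≡ 0 at y ∈ {10}; common: ∅.
  x = 10: f ≡ 0 at y ∈ {10}; g ≡ 0 at y ∈ {10}; common: {10}.
Collecting: common zeros = {(10, 10)}, so the count is 1.
Comparison with the Bézout bound: 1 ≤ 1 = deg(f)·deg(g), as expected for curves with no common component (the bound is attained).


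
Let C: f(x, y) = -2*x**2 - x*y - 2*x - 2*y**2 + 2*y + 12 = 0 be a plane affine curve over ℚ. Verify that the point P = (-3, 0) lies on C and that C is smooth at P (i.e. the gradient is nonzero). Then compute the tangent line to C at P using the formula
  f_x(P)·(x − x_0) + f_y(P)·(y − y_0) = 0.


Tangent line at P: 10*x + 5*y + 30 = 0.

Step 1: f(-3, 0) = 0, so P lies on C.
Step 2: partial derivatives
  f_x(x, y) = -4*x - y - 2, f_y(x, y) = -x - 4*y + 2.
  f_x(P) = 10, f_y(P) = 5 (gradient nonzero, so P is smooth).
Step 3: tangent line at P: 10·(x − -3) + 5·(y − 0) = 0.
Expanding: 10*x + 5*y + 30 = 0.


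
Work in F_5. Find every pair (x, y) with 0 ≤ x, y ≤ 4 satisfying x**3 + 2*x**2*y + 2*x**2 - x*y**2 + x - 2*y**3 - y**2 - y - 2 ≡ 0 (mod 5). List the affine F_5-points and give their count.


Affine F_5-points: {(0, 4), (1, 2)}; count = 2.

For each of the 25 pairs (x, y) ∈ F_5², evaluate f(x, y) mod 5. Record the zeros.
  x = 0: [0↦3, 1↦4, 2↦1, 3↦2, 4↦0]  zeros at y ∈ {4}
  x = 1: [0↦2, 1↦4, 2↦0, 3↦3, 4↦1]  zeros at y ∈ {2}
  x = 2: [0↦1, 1↦3, 2↦2, 3↦1, 4↦3]  zeros at y ∈ ∅
  x = 3: [0↦1, 1↦2, 2↦3, 3↦2, 4↦2]  zeros at y ∈ ∅
  x = 4: [0↦3, 1↦2, 2↦4, 3↦2, 4↦4]  zeros at y ∈ ∅
Collecting zeros: affine points = {(0, 4), (1, 2)}.
Total count |C(F_5)_aff| = 2.


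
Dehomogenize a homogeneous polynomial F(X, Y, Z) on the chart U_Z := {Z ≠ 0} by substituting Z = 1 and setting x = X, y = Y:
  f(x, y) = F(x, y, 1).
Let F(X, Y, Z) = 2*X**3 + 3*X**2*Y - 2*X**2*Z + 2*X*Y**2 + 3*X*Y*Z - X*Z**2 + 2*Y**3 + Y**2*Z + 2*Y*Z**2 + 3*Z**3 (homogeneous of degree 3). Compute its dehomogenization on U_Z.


f(x, y) = 2*x**3 + 3*x**2*y - 2*x**2 + 2*x*y**2 + 3*x*y - x + 2*y**3 + y**2 + 2*y + 3

On U_Z we set Z = 1. Each monomial c·X^i·Y^j·Z^k in F becomes c·x^i·y^j·1^k = c·x^i·y^j.
Substituting Z = 1: F(X, Y, 1) = 2*x**3 + 3*x**2*y - 2*x**2 + 2*x*y**2 + 3*x*y - x + 2*y**3 + y**2 + 2*y + 3.
Note: deg(f) ≤ deg(F) = 3; strict inequality happens when F is divisible by Z (lost terms).


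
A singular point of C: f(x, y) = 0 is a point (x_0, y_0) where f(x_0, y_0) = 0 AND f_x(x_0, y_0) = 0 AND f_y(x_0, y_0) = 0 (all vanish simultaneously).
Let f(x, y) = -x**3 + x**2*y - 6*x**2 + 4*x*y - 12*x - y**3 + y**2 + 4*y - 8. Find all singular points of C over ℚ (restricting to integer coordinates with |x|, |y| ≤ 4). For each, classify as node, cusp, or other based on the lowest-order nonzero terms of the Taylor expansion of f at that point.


Singular points: {(-2, 0)}; classification: cusp.

Compute partial derivatives:
  f_x = -3*x**2 + 2*x*y - 12*x + 4*y - 12.
  f_y = x**2 + 4*x - 3*y**2 + 2*y + 4.
Scan x_0 ∈ {−4, ..., 4}. For each x_0, f_y(x_0, y) is a polynomial in y; find its integer roots y ∈ {−4, ..., 4}, then test f_x and f at those candidates.
  x = -4: f_y(-4, y) = -3*y**2 + 2*y + 4; no integer root y with |y| ≤ 4.
  x = -3: f_y(-3, y) = -3*y**2 + 2*y + 1; vanishes at y ∈ {1}. (-3, 1): f_x = -5 ≠ 0.
  x = -2: f_y(-2, y) = -3*y**2 + 2*y; vanishes at y ∈ {0}. (-2, 0): f_x = 0, f = 0 — SINGULAR.
  x = -1: f_y(-1, y) = -3*y**2 + 2*y + 1; vanishes at y ∈ {1}. (-1, 1): f_x = -1 ≠ 0.
  x = 0: f_y(0, y) = -3*y**2 + 2*y + 4; no integer root y with |y| ≤ 4.
  x = 1: f_y(1, y) = -3*y**2 + 2*y + 9; no integer root y with |y| ≤ 4.
  x = 2: f_y(2, y) = -3*y**2 + 2*y + 16; vanishes at y ∈ {-2}. (2, -2): f_x = -64 ≠ 0.
  x = 3: f_y(3, y) = -3*y**2 + 2*y + 25; no integer root y with |y| ≤ 4.
  x = 4: f_y(4, y) = -3*y**2 + 2*y + 36; no integer root y with |y| ≤ 4.
Only singular point on the grid: (-2, 0).
Classify: substitute x = -2 + u, y = 0 + v and expand: f = -u**3 + u**2*v - v**3 + v**2.
No constant or linear terms (consistent with a singular point). Quadratic part: v**2. Cubic part: -u**3 + u**2*v - v**3.
The quadratic part v**2 is a perfect square, so there is a single (double) tangent line v = 0, i.e. y = 0. Restricting the cubic part to that line (v = 0) leaves -u**3 ≠ 0, so f is not divisible by v and the branch is v² ≈ u**3 to lowest order — this is a cusp.
Classification: cusp.


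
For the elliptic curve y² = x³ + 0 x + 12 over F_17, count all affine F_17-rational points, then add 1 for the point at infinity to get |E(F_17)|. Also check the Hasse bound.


Affine points = {(1, 8), (1, 9), (4, 5), (4, 12), (5, 1), (5, 16), (7, 7), (7, 10), (10, 3), (10, 14), (11, 0), (13, 4), (13, 13), (14, 6), (14, 11), (15, 2), (15, 15)}; affine count = 17; |E(F_17)| = 18.

Discriminant check: Δ ∝ 4a³ + 27b² = 4·0³ + 27·12² = 4·0 + 27·144 ≡ 12 (mod 17). Nonzero ⇒ E is nonsingular.
For each x ∈ F_17, compute rhs = x³ + 0·x + 12 mod 17, then count y ∈ F_17 with y² ≡ rhs.
  x = 0: rhs = 12, matching y values: none (0 points).
  x = 1: rhs = 13, matching y values: 8, 9 (2 points).
  x = 2: rhs = 3, matching y values: none (0 points).
  x = 3: rhs = 5, matching y values: none (0 points).
  x = 4: rhs = 8, matching y values: 5, 12 (2 points).
  x = 5: rhs = 1, matching y values: 1, 16 (2 points).
  x = 6: rhs = 7, matching y values: none (0 points).
  x = 7: rhs = 15, matching y values: 7, 10 (2 points).
  x = 8: rhs = 14, matching y values: none (0 points).
  x = 9: rhs = 10, matching y values: none (0 points).
  x = 10: rhs = 9, matching y values: 3, 14 (2 points).
  x = 11: rhs = 0, matching y values: 0 (1 points).
  x = 12: rhs = 6, matching y values: none (0 points).
  x = 13: rhs = 16, matching y values: 4, 13 (2 points).
  x = 14: rhs = 2, matching y values: 6, 11 (2 points).
  x = 15: rhs = 4, matching y values: 2, 15 (2 points).
  x = 16: rhs = 11, matching y values: none (0 points).
Total affine count: 17.
Full point count |E(F_17)| = 17 + 1 = 18.
Hasse bound: |18 − (17+1)| = |0| = 0 ≤ 2√17 ≈ 8.2462 ✓.


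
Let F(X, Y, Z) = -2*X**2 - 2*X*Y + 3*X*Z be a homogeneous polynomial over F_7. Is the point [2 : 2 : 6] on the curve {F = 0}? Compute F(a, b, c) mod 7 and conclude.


F(2,2,6) ≡ 6 (mod 7); P is NOT on the curve.

Evaluate F(2, 2, 6) term-by-term (mod 7).
  -2*X**2 ↦ -2·4·1·1 = -8
  -2*X*Y ↦ -2·2·2·1 = -8
  3*X*Z ↦ 3·2·1·6 = 36
Sum: F(2, 2, 6) = (-8) + (-8) + (36) = 20.
Reducing mod 7: 20 ≡ 6 (mod 7).
Since F(a, b, c) ≡ 6 ≠ 0 (mod 7), P does NOT lie on the curve.


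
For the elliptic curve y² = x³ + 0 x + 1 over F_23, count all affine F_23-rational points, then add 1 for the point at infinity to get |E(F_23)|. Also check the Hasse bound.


Affine points = {(0, 1), (0, 22), (1, 5), (1, 18), (2, 3), (2, 20), (10, 9), (10, 14), (12, 2), (12, 21), (13, 6), (13, 17), (14, 10), (14, 13), (15, 8), (15, 15), (16, 7), (16, 16), (19, 11), (19, 12), (21, 4), (21, 19), (22, 0)}; affine count = 23; |E(F_23)| = 24.

Discriminant check: Δ ∝ 4a³ + 27b² = 4·0³ + 27·1² = 4·0 + 27·1 ≡ 4 (mod 23). Nonzero ⇒ E is nonsingular.
For each x ∈ F_23, compute rhs = x³ + 0·x + 1 mod 23, then count y ∈ F_23 with y² ≡ rhs.
  x = 0: rhs = 1, matching y values: 1, 22 (2 points).
  x = 1: rhs = 2, matching y values: 5, 18 (2 points).
  x = 2: rhs = 9, matching y values: 3, 20 (2 points).
  x = 3: rhs = 5, matching y values: none (0 points).
  x = 4: rhs = 19, matching y values: none (0 points).
  x = 5: rhs = 11, matching y values: none (0 points).
  x = 6: rhs = 10, matching y values: none (0 points).
  x = 7: rhs = 22, matching y values: none (0 points).
  x = 8: rhs = 7, matching y values: none (0 points).
  x = 9: rhs = 17, matching y values: none (0 points).
  x = 10: rhs = 12, matching y values: 9, 14 (2 points).
  x = 11: rhs = 21, matching y values: none (0 points).
  x = 12: rhs = 4, matching y values: 2, 21 (2 points).
  x = 13: rhs = 13, matching y values: 6, 17 (2 points).
  x = 14: rhs = 8, matching y values: 10, 13 (2 points).
  x = 15: rhs = 18, matching y values: 8, 15 (2 points).
  x = 16: rhs = 3, matching y values: 7, 16 (2 points).
  x = 17: rhs = 15, matching y values: none (0 points).
  x = 18: rhs = 14, matching y values: none (0 points).
  x = 19: rhs = 6, matching y values: 11, 12 (2 points).
  x = 20: rhs = 20, matching y values: none (0 points).
  x = 21: rhs = 16, matching y values: 4, 19 (2 points).
  x = 22: rhs = 0, matching y values: 0 (1 points).
Total affine count: 23.
Full point count |E(F_23)| = 23 + 1 = 24.
Hasse bound: |24 − (23+1)| = |0| = 0 ≤ 2√23 ≈ 9.5917 ✓.


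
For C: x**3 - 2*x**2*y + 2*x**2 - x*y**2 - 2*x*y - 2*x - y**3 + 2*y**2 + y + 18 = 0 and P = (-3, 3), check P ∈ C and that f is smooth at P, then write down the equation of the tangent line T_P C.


Tangent line at P: 34*x - 8*y + 126 = 0.

Step 1: f(-3, 3) = 0, so P lies on C.
Step 2: partial derivatives
  f_x(x, y) = 3*x**2 - 4*x*y + 4*x - y**2 - 2*y - 2, f_y(x, y) = -2*x**2 - 2*x*y - 2*x - 3*y**2 + 4*y + 1.
  f_x(P) = 34, f_y(P) = -8 (gradient nonzero, so P is smooth).
Step 3: tangent line at P: 34·(x − -3) + -8·(y − 3) = 0.
Expanding: 34*x - 8*y + 126 = 0.


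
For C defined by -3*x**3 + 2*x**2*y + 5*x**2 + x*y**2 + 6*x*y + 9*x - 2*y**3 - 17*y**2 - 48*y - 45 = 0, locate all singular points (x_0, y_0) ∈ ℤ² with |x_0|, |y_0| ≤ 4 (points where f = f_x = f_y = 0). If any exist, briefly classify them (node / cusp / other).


Singular points: {(0, -3)}; classification: node.

Compute partial derivatives:
  f_x = -9*x**2 + 4*x*y + 10*x + y**2 + 6*y + 9.
  f_y = 2*x**2 + 2*x*y + 6*x - 6*y**2 - 34*y - 48.
Scan x_0 ∈ {−4, ..., 4}. For each x_0, f_y(x_0, y) is a polynomial in y; find its integer roots y ∈ {−4, ..., 4}, then test f_x and f at those candidates.
  x = -4: f_y(-4, y) = -6*y**2 - 42*y - 40; no integer root y with |y| ≤ 4.
  x = -3: f_y(-3, y) = -6*y**2 - 40*y - 48; no integer root y with |y| ≤ 4.
  x = -2: f_y(-2, y) = -6*y**2 - 38*y - 52; vanishes at y ∈ {-2}. (-2, -2): f_x = -39 ≠ 0.
  x = -1: f_y(-1, y) = -6*y**2 - 36*y - 52; no integer root y with |y| ≤ 4.
  x = 0: f_y(0, y) = -6*y**2 - 34*y - 48; vanishes at y ∈ {-3}. (0, -3): f_x = 0, f = 0 — SINGULAR.
  x = 1: f_y(1, y) = -6*y**2 - 32*y - 40; vanishes at y ∈ {-2}. (1, -2): f_x = -6 ≠ 0.
  x = 2: f_y(2, y) = -6*y**2 - 30*y - 28; no integer root y with |y| ≤ 4.
  x = 3: f_y(3, y) = -6*y**2 - 28*y - 12; no integer root y with |y| ≤ 4.
  x = 4: f_y(4, y) = -6*y**2 - 26*y + 8; no integer root y with |y| ≤ 4.
Only singular point on the grid: (0, -3).
Classify: substitute x = 0 + u, y = -3 + v and expand: f = -3*u**3 + 2*u**2*v - u**2 + u*v**2 - 2*v**3 + v**2.
No constant or linear terms (consistent with a singular point). Quadratic part: -u**2 + v**2. Cubic part: -3*u**3 + 2*u**2*v + u*v**2 - 2*v**3.
The quadratic part v**2 - u**2 = (v − u)(v + u) splits into two distinct linear factors, so there are two distinct tangent lines y − -3 = ±(x − 0) — this is a node (ordinary double point).
Classification: node.


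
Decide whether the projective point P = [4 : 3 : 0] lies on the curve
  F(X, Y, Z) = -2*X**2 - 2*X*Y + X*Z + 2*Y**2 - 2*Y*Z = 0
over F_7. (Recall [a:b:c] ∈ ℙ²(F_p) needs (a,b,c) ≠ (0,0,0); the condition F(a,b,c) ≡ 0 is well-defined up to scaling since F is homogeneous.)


F(4,3,0) ≡ 4 (mod 7); P is NOT on the curve.

Evaluate F(4, 3, 0) term-by-term (mod 7).
  -2*X**2 ↦ -2·16·1·1 = -32
  -2*X*Y ↦ -2·4·3·1 = -24
  X*Z ↦ 1·4·1·0 = 0
  2*Y**2 ↦ 2·1·9·1 = 18
  -2*Y*Z ↦ -2·1·3·0 = 0
Sum: F(4, 3, 0) = (-32) + (-24) + (0) + (18) + (0) = -38.
Reducing mod 7: -38 ≡ 4 (mod 7).
Since F(a, b, c) ≡ 4 ≠ 0 (mod 7), P does NOT lie on the curve.


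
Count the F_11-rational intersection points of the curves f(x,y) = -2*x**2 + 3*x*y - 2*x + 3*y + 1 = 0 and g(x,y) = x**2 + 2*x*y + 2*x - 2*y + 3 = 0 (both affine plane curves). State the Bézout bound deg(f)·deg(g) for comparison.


Common zeros: {(0, 7), (2, 0), (3, 1)}; count = 3; Bézout bound = 4.

deg(f) = 2, deg(g) = 2, so Bézout bound = 4.
Scan x ∈ F_11. For each x, list the y ∈ F_11 with f(x, y) ≡ 0 and those with g(x, y) ≡ 0 (mod 11); the common zeros in that column are the intersection.
  x = 0: f ≡ 0 at y ∈ {7}; g ≡ 0 at y ∈ {7}; common: {7}.
  x = 1: f ≡ 0 at y ∈ {6}; g ≡ 0 at y ∈ ∅; common: ∅.
  x = 2: f ≡ 0 at y ∈ {0}; g ≡ 0 at y ∈ {0}; common: {0}.
  x = 3: f ≡ 0 at y ∈ {1}; g ≡ 0 at y ∈ {1}; common: {1}.
  x = 4: f ≡ 0 at y ∈ {7}; g ≡ 0 at y ∈ {1}; common: ∅.
  x = 5: f ≡ 0 at y ∈ {10}; g ≡ 0 at y ∈ {9}; common: ∅.
  x = 6: f ≡ 0 at y ∈ {5}; g ≡ 0 at y ∈ {7}; common: ∅.
  x = 7: f ≡ 0 at y ∈ {6}; g ≡ 0 at y ∈ {0}; common: ∅.
  x = 8: f ≡ 0 at y ∈ {0}; g ≡ 0 at y ∈ {9}; common: ∅.
  x = 9: f ≡ 0 at y ∈ {10}; g ≡ 0 at y ∈ {6}; common: ∅.
  x = 10: f ≡ 0 at y ∈ ∅; g ≡ 0 at y ∈ {6}; common: ∅.
Collecting: common zeros = {(0, 7), (2, 0), (3, 1)}, so the count is 3.
Comparison with the Bézout bound: 3 ≤ 4 = deg(f)·deg(g), as expected for curves with no common component (the affine F_11-count falls short of the bound because intersections may lie at infinity, over extension fields, or carry multiplicity).


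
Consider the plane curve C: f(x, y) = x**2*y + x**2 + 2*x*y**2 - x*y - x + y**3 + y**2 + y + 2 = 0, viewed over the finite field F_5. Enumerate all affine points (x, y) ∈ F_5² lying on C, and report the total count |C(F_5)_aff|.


Affine F_5-points: {(0, 1), (2, 3), (2, 4)}; count = 3.

For each of the 25 pairs (x, y) ∈ F_5², evaluate f(x, y) mod 5. Record the zeros.
  x = 0: [0↦2, 1↦0, 2↦1, 3↦1, 4↦1]  zeros at y ∈ {1}
  x = 1: [0↦2, 1↦2, 2↦4, 3↦4, 4↦3]  zeros at y ∈ ∅
  x = 2: [0↦4, 1↦3, 2↦3, 3↦0, 4↦0]  zeros at y ∈ {3, 4}
  x = 3: [0↦3, 1↦3, 2↦3, 3↦4, 4↦2]  zeros at y ∈ ∅
  x = 4: [0↦4, 1↦2, 2↦4, 3↦1, 4↦4]  zeros at y ∈ ∅
Collecting zeros: affine points = {(0, 1), (2, 3), (2, 4)}.
Total count |C(F_5)_aff| = 3.


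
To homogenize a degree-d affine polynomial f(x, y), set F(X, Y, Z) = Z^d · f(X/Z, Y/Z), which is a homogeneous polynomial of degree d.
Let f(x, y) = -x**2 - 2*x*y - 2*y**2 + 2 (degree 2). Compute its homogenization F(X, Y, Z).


F(X, Y, Z) = -X**2 - 2*X*Y - 2*Y**2 + 2*Z**2

deg(f) = 2.
Substitute x = X/Z, y = Y/Z into f, then multiply by Z^2.
  monomial -1·x^2·y^0 ↦ -1·X^2·Y^0·Z^0.
  monomial -2·x^1·y^1 ↦ -2·X^1·Y^1·Z^0.
  monomial -2·x^0·y^2 ↦ -2·X^0·Y^2·Z^0.
  monomial 2·x^0·y^0 ↦ 2·X^0·Y^0·Z^2.
Collecting: F(X, Y, Z) = -X**2 - 2*X*Y - 2*Y**2 + 2*Z**2.


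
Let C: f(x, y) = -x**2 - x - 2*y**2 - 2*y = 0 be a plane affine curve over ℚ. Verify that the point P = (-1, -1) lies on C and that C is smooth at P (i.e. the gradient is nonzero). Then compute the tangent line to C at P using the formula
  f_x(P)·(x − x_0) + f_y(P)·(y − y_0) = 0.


Tangent line at P: x + 2*y + 3 = 0.

Step 1: f(-1, -1) = 0, so P lies on C.
Step 2: partial derivatives
  f_x(x, y) = -2*x - 1, f_y(x, y) = -4*y - 2.
  f_x(P) = 1, f_y(P) = 2 (gradient nonzero, so P is smooth).
Step 3: tangent line at P: 1·(x − -1) + 2·(y − -1) = 0.
Expanding: x + 2*y + 3 = 0.


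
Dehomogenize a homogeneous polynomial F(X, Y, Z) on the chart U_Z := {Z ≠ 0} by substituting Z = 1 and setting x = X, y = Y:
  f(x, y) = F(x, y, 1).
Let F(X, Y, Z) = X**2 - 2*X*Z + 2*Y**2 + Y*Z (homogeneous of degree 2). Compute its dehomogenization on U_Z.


f(x, y) = x**2 - 2*x + 2*y**2 + y

On U_Z we set Z = 1. Each monomial c·X^i·Y^j·Z^k in F becomes c·x^i·y^j·1^k = c·x^i·y^j.
Substituting Z = 1: F(X, Y, 1) = x**2 - 2*x + 2*y**2 + y.
Note: deg(f) ≤ deg(F) = 2; strict inequality happens when F is divisible by Z (lost terms).


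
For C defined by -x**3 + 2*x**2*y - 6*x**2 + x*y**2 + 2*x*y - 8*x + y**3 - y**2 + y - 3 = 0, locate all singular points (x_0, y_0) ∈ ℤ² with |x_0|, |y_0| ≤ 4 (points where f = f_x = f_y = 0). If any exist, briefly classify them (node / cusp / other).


Singular points: {(-1, 1)}; classification: node.

Compute partial derivatives:
  f_x = -3*x**2 + 4*x*y - 12*x + y**2 + 2*y - 8.
  f_y = 2*x**2 + 2*x*y + 2*x + 3*y**2 - 2*y + 1.
Scan x_0 ∈ {−4, ..., 4}. For each x_0, f_y(x_0, y) is a polynomial in y; find its integer roots y ∈ {−4, ..., 4}, then test f_x and f at those candidates.
  x = -4: f_y(-4, y) = 3*y**2 - 10*y + 25; no integer root y with |y| ≤ 4.
  x = -3: f_y(-3, y) = 3*y**2 - 8*y + 13; no integer root y with |y| ≤ 4.
  x = -2: f_y(-2, y) = 3*y**2 - 6*y + 5; no integer root y with |y| ≤ 4.
  x = -1: f_y(-1, y) = 3*y**2 - 4*y + 1; vanishes at y ∈ {1}. (-1, 1): f_x = 0, f = 0 — SINGULAR.
  x = 0: f_y(0, y) = 3*y**2 - 2*y + 1; no integer root y with |y| ≤ 4.
  x = 1: f_y(1, y) = 3*y**2 + 5; no integer root y with |y| ≤ 4.
  x = 2: f_y(2, y) = 3*y**2 + 2*y + 13; no integer root y with |y| ≤ 4.
  x = 3: f_y(3, y) = 3*y**2 + 4*y + 25; no integer root y with |y| ≤ 4.
  x = 4: f_y(4, y) = 3*y**2 + 6*y + 41; no integer root y with |y| ≤ 4.
Only singular point on the grid: (-1, 1).
Classify: substitute x = -1 + u, y = 1 + v and expand: f = -u**3 + 2*u**2*v - u**2 + u*v**2 + v**3 + v**2.
No constant or linear terms (consistent with a singular point). Quadratic part: -u**2 + v**2. Cubic part: -u**3 + 2*u**2*v + u*v**2 + v**3.
The quadratic part v**2 - u**2 = (v − u)(v + u) splits into two distinct linear factors, so there are two distinct tangent lines y − 1 = ±(x − -1) — this is a node (ordinary double point).
Classification: node.


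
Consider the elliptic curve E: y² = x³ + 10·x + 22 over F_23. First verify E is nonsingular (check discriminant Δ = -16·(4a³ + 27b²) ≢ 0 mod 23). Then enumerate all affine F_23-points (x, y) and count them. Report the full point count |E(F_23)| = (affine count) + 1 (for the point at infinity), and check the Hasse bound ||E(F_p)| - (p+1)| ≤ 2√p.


Affine points = {(2, 2), (2, 21), (5, 6), (5, 17), (8, 4), (8, 19), (9, 6), (9, 17), (10, 8), (10, 15), (13, 7), (13, 16), (14, 10), (14, 13), (16, 0), (18, 10), (18, 13)}; affine count = 17; |E(F_23)| = 18.

Discriminant check: Δ ∝ 4a³ + 27b² = 4·10³ + 27·22² = 4·1000 + 27·484 ≡ 2 (mod 23). Nonzero ⇒ E is nonsingular.
For each x ∈ F_23, compute rhs = x³ + 10·x + 22 mod 23, then count y ∈ F_23 with y² ≡ rhs.
  x = 0: rhs = 22, matching y values: none (0 points).
  x = 1: rhs = 10, matching y values: none (0 points).
  x = 2: rhs = 4, matching y values: 2, 21 (2 points).
  x = 3: rhs = 10, matching y values: none (0 points).
  x = 4: rhs = 11, matching y values: none (0 points).
  x = 5: rhs = 13, matching y values: 6, 17 (2 points).
  x = 6: rhs = 22, matching y values: none (0 points).
  x = 7: rhs = 21, matching y values: none (0 points).
  x = 8: rhs = 16, matching y values: 4, 19 (2 points).
  x = 9: rhs = 13, matching y values: 6, 17 (2 points).
  x = 10: rhs = 18, matching y values: 8, 15 (2 points).
  x = 11: rhs = 14, matching y values: none (0 points).
  x = 12: rhs = 7, matching y values: none (0 points).
  x = 13: rhs = 3, matching y values: 7, 16 (2 points).
  x = 14: rhs = 8, matching y values: 10, 13 (2 points).
  x = 15: rhs = 5, matching y values: none (0 points).
  x = 16: rhs = 0, matching y values: 0 (1 points).
  x = 17: rhs = 22, matching y values: none (0 points).
  x = 18: rhs = 8, matching y values: 10, 13 (2 points).
  x = 19: rhs = 10, matching y values: none (0 points).
  x = 20: rhs = 11, matching y values: none (0 points).
  x = 21: rhs = 17, matching y values: none (0 points).
  x = 22: rhs = 11, matching y values: none (0 points).
Total affine count: 17.
Full point count |E(F_23)| = 17 + 1 = 18.
Hasse bound: |18 − (23+1)| = |-6| = 6 ≤ 2√23 ≈ 9.5917 ✓.


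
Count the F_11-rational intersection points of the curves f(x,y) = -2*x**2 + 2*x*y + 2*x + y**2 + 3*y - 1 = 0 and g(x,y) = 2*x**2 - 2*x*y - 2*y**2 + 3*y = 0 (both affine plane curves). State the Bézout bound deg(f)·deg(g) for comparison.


Common zeros: ∅; count = 0; Bézout bound = 4.

deg(f) = 2, deg(g) = 2, so Bézout bound = 4.
Scan x ∈ F_11. For each x, list the y ∈ F_11 with f(x, y) ≡ 0 and those with g(x, y) ≡ 0 (mod 11); the common zeros in that column are the intersection.
  x = 0: f ≡ 0 at y ∈ ∅; g ≡ 0 at y ∈ {0, 7}; common: ∅.
  x = 1: f ≡ 0 at y ∈ ∅; g ≡ 0 at y ∈ ∅; common: ∅.
  x = 2: f ≡ 0 at y ∈ {5, 10}; g ≡ 0 at y ∈ ∅; common: ∅.
  x = 3: f ≡ 0 at y ∈ {6, 7}; g ≡ 0 at y ∈ ∅; common: ∅.
  x = 4: f ≡ 0 at y ∈ {5, 6}; g ≡ 0 at y ∈ ∅; common: ∅.
  x = 5: f ≡ 0 at y ∈ {2, 7}; g ≡ 0 at y ∈ {3, 10}; common: ∅.
  x = 6: f ≡ 0 at y ∈ ∅; g ≡ 0 at y ∈ ∅; common: ∅.
  x = 7: f ≡ 0 at y ∈ ∅; g ≡ 0 at y ∈ {4, 7}; common: ∅.
  x = 8: f ≡ 0 at y ∈ ∅; g ≡ 0 at y ∈ {4, 6}; common: ∅.
  x = 9: f ≡ 0 at y ∈ {2, 10}; g ≡ 0 at y ∈ {3, 6}; common: ∅.
  x = 10: f ≡ 0 at y ∈ ∅; g ≡ 0 at y ∈ ∅; common: ∅.
Collecting: common zeros = ∅, so the count is 0.
Comparison with the Bézout bound: 0 ≤ 4 = deg(f)·deg(g), as expected for curves with no common component (the affine F_11-count falls short of the bound because intersections may lie at infinity, over extension fields, or carry multiplicity).


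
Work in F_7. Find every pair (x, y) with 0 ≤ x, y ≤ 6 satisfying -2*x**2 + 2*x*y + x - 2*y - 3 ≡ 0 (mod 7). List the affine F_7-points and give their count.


Affine F_7-points: {(0, 2), (2, 1), (3, 1), (4, 4), (5, 6), (6, 2)}; count = 6.

For each of the 49 pairs (x, y) ∈ F_7², evaluate f(x, y) mod 7. Record the zeros.
  x = 0: [0↦4, 1↦2, 2↦0, 3↦5, 4↦3, 5↦1, 6↦6]  zeros at y ∈ {2}
  x = 1: [0↦3, 1↦3, 2↦3, 3↦3, 4↦3, 5↦3, 6↦3]  zeros at y ∈ ∅
  x = 2: [0↦5, 1↦0, 2↦2, 3↦4, 4↦6, 5↦1, 6↦3]  zeros at y ∈ {1}
  x = 3: [0↦3, 1↦0, 2↦4, 3↦1, 4↦5, 5↦2, 6↦6]  zeros at y ∈ {1}
  x = 4: [0↦4, 1↦3, 2↦2, 3↦1, 4↦0, 5↦6, 6↦5]  zeros at y ∈ {4}
  x = 5: [0↦1, 1↦2, 2↦3, 3↦4, 4↦5, 5↦6, 6↦0]  zeros at y ∈ {6}
  x = 6: [0↦1, 1↦4, 2↦0, 3↦3, 4↦6, 5↦2, 6↦5]  zeros at y ∈ {2}
Collecting zeros: affine points = {(0, 2), (2, 1), (3, 1), (4, 4), (5, 6), (6, 2)}.
Total count |C(F_7)_aff| = 6.


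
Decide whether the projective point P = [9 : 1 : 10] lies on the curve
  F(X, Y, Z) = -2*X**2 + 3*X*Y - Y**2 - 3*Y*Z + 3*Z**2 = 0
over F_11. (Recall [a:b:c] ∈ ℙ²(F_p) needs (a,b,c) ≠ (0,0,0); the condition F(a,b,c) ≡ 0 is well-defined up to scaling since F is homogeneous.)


F(9,1,10) ≡ 2 (mod 11); P is NOT on the curve.

Evaluate F(9, 1, 10) term-by-term (mod 11).
  -2*X**2 ↦ -2·81·1·1 = -162
  3*X*Y ↦ 3·9·1·1 = 27
  -Y**2 ↦ -1·1·1·1 = -1
  -3*Y*Z ↦ -3·1·1·10 = -30
  3*Z**2 ↦ 3·1·1·100 = 300
Sum: F(9, 1, 10) = (-162) + (27) + (-1) + (-30) + (300) = 134.
Reducing mod 11: 134 ≡ 2 (mod 11).
Since F(a, b, c) ≡ 2 ≠ 0 (mod 11), P does NOT lie on the curve.


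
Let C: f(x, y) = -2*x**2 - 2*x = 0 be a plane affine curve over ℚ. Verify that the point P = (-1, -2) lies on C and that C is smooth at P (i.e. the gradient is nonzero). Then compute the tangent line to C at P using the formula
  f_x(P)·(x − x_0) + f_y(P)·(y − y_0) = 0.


Tangent line at P: 2*x + 2 = 0.

Step 1: f(-1, -2) = 0, so P lies on C.
Step 2: partial derivatives
  f_x(x, y) = -4*x - 2, f_y(x, y) = 0.
  f_x(P) = 2, f_y(P) = 0 (gradient nonzero, so P is smooth).
Step 3: tangent line at P: 2·(x − -1) + 0·(y − -2) = 0.
Expanding: 2*x + 2 = 0.


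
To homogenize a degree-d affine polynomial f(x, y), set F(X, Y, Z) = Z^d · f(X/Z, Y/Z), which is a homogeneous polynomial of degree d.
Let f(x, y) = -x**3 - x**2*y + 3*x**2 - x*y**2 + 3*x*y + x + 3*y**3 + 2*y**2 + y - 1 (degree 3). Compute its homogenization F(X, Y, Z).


F(X, Y, Z) = -X**3 - X**2*Y + 3*X**2*Z - X*Y**2 + 3*X*Y*Z + X*Z**2 + 3*Y**3 + 2*Y**2*Z + Y*Z**2 - Z**3

deg(f) = 3.
Substitute x = X/Z, y = Y/Z into f, then multiply by Z^3.
  monomial -1·x^3·y^0 ↦ -1·X^3·Y^0·Z^0.
  monomial -1·x^2·y^1 ↦ -1·X^2·Y^1·Z^0.
  monomial 3·x^2·y^0 ↦ 3·X^2·Y^0·Z^1.
  monomial -1·x^1·y^2 ↦ -1·X^1·Y^2·Z^0.
  monomial 3·x^1·y^1 ↦ 3·X^1·Y^1·Z^1.
  monomial 1·x^1·y^0 ↦ 1·X^1·Y^0·Z^2.
  monomial 3·x^0·y^3 ↦ 3·X^0·Y^3·Z^0.
  monomial 2·x^0·y^2 ↦ 2·X^0·Y^2·Z^1.
  monomial 1·x^0·y^1 ↦ 1·X^0·Y^1·Z^2.
  monomial -1·x^0·y^0 ↦ -1·X^0·Y^0·Z^3.
Collecting: F(X, Y, Z) = -X**3 - X**2*Y + 3*X**2*Z - X*Y**2 + 3*X*Y*Z + X*Z**2 + 3*Y**3 + 2*Y**2*Z + Y*Z**2 - Z**3.
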